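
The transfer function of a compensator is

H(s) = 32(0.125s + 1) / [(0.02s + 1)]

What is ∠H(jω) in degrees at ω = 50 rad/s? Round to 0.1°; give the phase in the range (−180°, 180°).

35.9°

At ω = 50 rad/s:
zero (1 + j50·0.125) = 1 + j6.25 → |·| ≈ 6.3295, ∠ ≈ 80.91°
pole (1 + j50·0.02) = 1 + j1 → |·| ≈ 1.4142, ∠ ≈ 45.00°
∠H = (80.91°) − (45.00°) = 35.91°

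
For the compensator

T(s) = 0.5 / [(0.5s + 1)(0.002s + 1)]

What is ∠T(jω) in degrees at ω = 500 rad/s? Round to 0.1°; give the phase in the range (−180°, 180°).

-134.8°

At ω = 500 rad/s:
pole (1 + j500·0.5) = 1 + j250 → |·| ≈ 250, ∠ ≈ 89.77°
pole (1 + j500·0.002) = 1 + j1 → |·| ≈ 1.4142, ∠ ≈ 45.00°
∠T = (0°) − (89.77° + 45.00°) = -134.77°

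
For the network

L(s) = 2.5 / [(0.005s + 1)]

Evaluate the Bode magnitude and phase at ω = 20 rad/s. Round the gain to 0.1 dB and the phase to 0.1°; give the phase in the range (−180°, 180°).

At ω = 20 rad/s:
pole (1 + j20·0.005) = 1 + j0.1 → |·| ≈ 1.005, ∠ ≈ 5.71°
|L| = 2.5 · 1 / (1.005) ≈ 2.4876
Gain = 20 log₁₀(2.4876) ≈ 7.92 dB
∠L = (0°) − (5.71°) = -5.71°

7.9 dB, -5.7°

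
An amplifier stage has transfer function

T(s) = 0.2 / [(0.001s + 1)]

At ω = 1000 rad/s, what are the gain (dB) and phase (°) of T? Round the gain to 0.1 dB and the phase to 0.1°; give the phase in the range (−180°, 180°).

At ω = 1000 rad/s:
pole (1 + j1000·0.001) = 1 + j1 → |·| ≈ 1.4142, ∠ ≈ 45.00°
|T| = 0.2 · 1 / (1.4142) ≈ 0.14142
Gain = 20 log₁₀(0.14142) ≈ -16.99 dB
∠T = (0°) − (45.00°) = -45.00°

-17.0 dB, -45.0°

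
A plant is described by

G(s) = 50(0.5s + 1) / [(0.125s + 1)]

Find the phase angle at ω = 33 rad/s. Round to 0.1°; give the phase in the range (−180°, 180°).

10.2°

At ω = 33 rad/s:
zero (1 + j33·0.5) = 1 + j16.5 → |·| ≈ 16.53, ∠ ≈ 86.53°
pole (1 + j33·0.125) = 1 + j4.125 → |·| ≈ 4.2445, ∠ ≈ 76.37°
∠G = (86.53°) − (76.37°) = 10.16°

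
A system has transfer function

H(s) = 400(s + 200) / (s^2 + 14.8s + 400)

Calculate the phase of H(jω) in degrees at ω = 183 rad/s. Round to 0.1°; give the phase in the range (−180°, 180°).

-132.9°

At s = jω = j183:
zero (s+200): 200 + j183 → |·| = √(200²+183²) = √73489 ≈ 271.09, ∠ = arctan(183/200) ≈ 42.46°
quadratic: (j183)² + 14.8·j183 + 400 = -33089 + j2708.4 → |·| ≈ 33200, ∠ ≈ 175.32°
∠H = 42.46° − 175.32° = -132.86°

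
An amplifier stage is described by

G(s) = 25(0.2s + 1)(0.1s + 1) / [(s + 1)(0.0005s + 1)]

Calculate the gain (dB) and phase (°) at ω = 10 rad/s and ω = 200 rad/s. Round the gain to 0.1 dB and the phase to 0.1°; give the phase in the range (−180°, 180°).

ω = 10: 17.9 dB, 23.9°; ω = 200: 40.0 dB, 80.3°

At ω = 10 rad/s:
zero (1 + j10·0.2) = 1 + j2 → |·| ≈ 2.2361, ∠ ≈ 63.43°
zero (1 + j10·0.1) = 1 + j1 → |·| ≈ 1.4142, ∠ ≈ 45.00°
pole (1 + j10·1) = 1 + j10 → |·| ≈ 10.05, ∠ ≈ 84.29°
pole (1 + j10·0.0005) = 1 + j0.005 → |·| ≈ 1, ∠ ≈ 0.29°
|G| = 25 · 2.2361 · 1.4142 / (10.05 · 1) ≈ 7.8664
Gain = 20 log₁₀(7.8664) ≈ 17.92 dB
∠G = (63.43° + 45.00°) − (84.29° + 0.29°) = 23.85°

At ω = 200 rad/s:
zero (1 + j200·0.2) = 1 + j40 → |·| ≈ 40.012, ∠ ≈ 88.57°
zero (1 + j200·0.1) = 1 + j20 → |·| ≈ 20.025, ∠ ≈ 87.14°
pole (1 + j200·1) = 1 + j200 → |·| ≈ 200, ∠ ≈ 89.71°
pole (1 + j200·0.0005) = 1 + j0.1 → |·| ≈ 1.005, ∠ ≈ 5.71°
|G| = 25 · 40.012 · 20.025 / (200 · 1.005) ≈ 99.657
Gain = 20 log₁₀(99.657) ≈ 39.97 dB
∠G = (88.57° + 87.14°) − (89.71° + 5.71°) = 80.29°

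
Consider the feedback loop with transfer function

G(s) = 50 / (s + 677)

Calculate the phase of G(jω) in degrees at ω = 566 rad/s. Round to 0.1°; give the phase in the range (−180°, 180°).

-39.9°

Substitute s = j566:
Numerator: 50 = 50 + j0
Denominator: (j566) + 677 = 677 + j566
|N| = √(50² + 0²) ≈ 50, ∠N ≈ 0.00°
|D| = √(677² + 566²) ≈ 882.43, ∠D ≈ 39.90°
∠G = 0.00° − 39.90° = -39.90°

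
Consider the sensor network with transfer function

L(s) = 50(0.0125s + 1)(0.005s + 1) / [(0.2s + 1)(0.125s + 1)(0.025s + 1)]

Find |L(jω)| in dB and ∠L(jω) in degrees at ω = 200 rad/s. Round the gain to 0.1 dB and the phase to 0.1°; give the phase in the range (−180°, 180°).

-28.6 dB, -141.8°

At ω = 200 rad/s:
zero (1 + j200·0.0125) = 1 + j2.5 → |·| ≈ 2.6926, ∠ ≈ 68.20°
zero (1 + j200·0.005) = 1 + j1 → |·| ≈ 1.4142, ∠ ≈ 45.00°
pole (1 + j200·0.2) = 1 + j40 → |·| ≈ 40.012, ∠ ≈ 88.57°
pole (1 + j200·0.125) = 1 + j25 → |·| ≈ 25.02, ∠ ≈ 87.71°
pole (1 + j200·0.025) = 1 + j5 → |·| ≈ 5.099, ∠ ≈ 78.69°
|L| = 50 · 2.6926 · 1.4142 / (40.012 · 25.02 · 5.099) ≈ 0.037298
Gain = 20 log₁₀(0.037298) ≈ -28.57 dB
∠L = (68.20° + 45.00°) − (88.57° + 87.71° + 78.69°) = -141.77°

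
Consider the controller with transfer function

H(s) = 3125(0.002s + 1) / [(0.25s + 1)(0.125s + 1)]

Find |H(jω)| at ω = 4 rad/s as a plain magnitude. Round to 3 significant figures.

1.98e+03

At ω = 4 rad/s:
zero (1 + j4·0.002) = 1 + j0.008 → |·| ≈ 1, ∠ ≈ 0.46°
pole (1 + j4·0.25) = 1 + j1 → |·| ≈ 1.4142, ∠ ≈ 45.00°
pole (1 + j4·0.125) = 1 + j0.5 → |·| ≈ 1.118, ∠ ≈ 26.57°
|H| = 3125 · 1 / (1.4142 · 1.118) ≈ 1976.5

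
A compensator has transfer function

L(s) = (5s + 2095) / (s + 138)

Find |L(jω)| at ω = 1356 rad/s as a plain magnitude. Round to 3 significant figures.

5.21

Substitute s = j1356:
Numerator: 5(j1356) + 2095 = 2095 + j6780
Denominator: (j1356) + 138 = 138 + j1356
|N| = √(2095² + 6780²) ≈ 7096.3, ∠N ≈ 72.83°
|D| = √(138² + 1356²) ≈ 1363, ∠D ≈ 84.19°
|L| = 7096.3 / 1363 ≈ 5.2064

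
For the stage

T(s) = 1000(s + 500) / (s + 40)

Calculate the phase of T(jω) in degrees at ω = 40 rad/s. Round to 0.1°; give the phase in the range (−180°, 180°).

-40.4°

At s = jω = j40:
zero (s+500): 500 + j40 → |·| = √(500²+40²) = √251600 ≈ 501.6, ∠ = arctan(40/500) ≈ 4.57°
pole (s+40): 40 + j40 → |·| = √(40²+40²) = √3200 ≈ 56.569, ∠ = arctan(40/40) ≈ 45.00°
∠T = 4.57° − 45.00° = -40.43°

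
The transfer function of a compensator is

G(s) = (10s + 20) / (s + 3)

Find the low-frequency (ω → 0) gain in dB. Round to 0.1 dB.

G(0) = 20 / 3 ≈ 6.6667
20 log₁₀(6.6667) ≈ 16.48 dB

16.5 dB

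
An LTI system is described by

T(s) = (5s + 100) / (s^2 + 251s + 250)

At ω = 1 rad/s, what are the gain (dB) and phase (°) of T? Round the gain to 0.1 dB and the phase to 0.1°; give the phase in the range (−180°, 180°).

Substitute s = j1:
Numerator: 5(j1) + 100 = 100 + j5
Denominator: (j1)^2 + 251(j1) + 250 = 249 + j251
|N| = √(100² + 5²) ≈ 100.12, ∠N ≈ 2.86°
|D| = √(249² + 251²) ≈ 353.56, ∠D ≈ 45.23°
|T| = 100.12 / 353.56 ≈ 0.28318
Gain = 20 log₁₀(0.28318) ≈ -10.96 dB
∠T = 2.86° − 45.23° = -42.37°

-11.0 dB, -42.4°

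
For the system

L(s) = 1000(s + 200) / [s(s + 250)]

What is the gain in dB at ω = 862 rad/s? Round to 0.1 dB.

1.2 dB

At s = jω = j862:
zero (s+200): 200 + j862 → |·| = √(200²+862²) = √783044 ≈ 884.9, ∠ = arctan(862/200) ≈ 76.94°
pole (s+250): 250 + j862 → |·| = √(250²+862²) = √805544 ≈ 897.52, ∠ = arctan(862/250) ≈ 73.83°
pole at origin: |s| = 862, ∠ = 90.00° (in denominator)
|L| = 1000 · 884.9 / 7.7366e+05 ≈ 1.1438
Gain = 20 log₁₀(1.1438) ≈ 1.17 dB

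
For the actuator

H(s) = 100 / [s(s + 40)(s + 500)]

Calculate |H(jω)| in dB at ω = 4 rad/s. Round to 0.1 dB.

-58.1 dB

At s = jω = j4:
pole (s+40): 40 + j4 → |·| = √(40²+4²) = √1616 ≈ 40.2, ∠ = arctan(4/40) ≈ 5.71°
pole (s+500): 500 + j4 → |·| = √(500²+4²) = √250016 ≈ 500.02, ∠ = arctan(4/500) ≈ 0.46°
pole at origin: |s| = 4, ∠ = 90.00° (in denominator)
|H| = 100 / 80403 ≈ 0.0012437
Gain = 20 log₁₀(0.0012437) ≈ -58.11 dB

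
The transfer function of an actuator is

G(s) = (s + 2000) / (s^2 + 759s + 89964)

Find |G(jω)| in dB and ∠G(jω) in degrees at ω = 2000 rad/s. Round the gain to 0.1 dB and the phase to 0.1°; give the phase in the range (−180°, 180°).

-63.4 dB, -113.8°

Substitute s = j2000:
Numerator: (j2000) + 2000 = 2000 + j2000
Denominator: (j2000)^2 + 759(j2000) + 89964 = -3910036 + j1518000
|N| = √(2000² + 2000²) ≈ 2828.4, ∠N ≈ 45.00°
|D| = √(3910036² + 1518000²) ≈ 4.1944e+06, ∠D ≈ 158.78°
|G| = 2828.4 / 4.1944e+06 ≈ 0.00067433
Gain = 20 log₁₀(0.00067433) ≈ -63.42 dB
∠G = 45.00° − 158.78° = -113.78°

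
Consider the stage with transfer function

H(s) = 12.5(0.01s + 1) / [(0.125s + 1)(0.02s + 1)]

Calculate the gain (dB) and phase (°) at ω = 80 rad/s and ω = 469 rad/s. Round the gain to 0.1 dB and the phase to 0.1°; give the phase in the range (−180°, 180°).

ω = 80: -1.5 dB, -103.6°; ω = 469: -19.3 dB, -95.0°

At ω = 80 rad/s:
zero (1 + j80·0.01) = 1 + j0.8 → |·| ≈ 1.2806, ∠ ≈ 38.66°
pole (1 + j80·0.125) = 1 + j10 → |·| ≈ 10.05, ∠ ≈ 84.29°
pole (1 + j80·0.02) = 1 + j1.6 → |·| ≈ 1.8868, ∠ ≈ 57.99°
|H| = 12.5 · 1.2806 / (10.05 · 1.8868) ≈ 0.84417
Gain = 20 log₁₀(0.84417) ≈ -1.47 dB
∠H = (38.66°) − (84.29° + 57.99°) = -103.62°

At ω = 469 rad/s:
zero (1 + j469·0.01) = 1 + j4.69 → |·| ≈ 4.7954, ∠ ≈ 77.96°
pole (1 + j469·0.125) = 1 + j58.625 → |·| ≈ 58.634, ∠ ≈ 89.02°
pole (1 + j469·0.02) = 1 + j9.38 → |·| ≈ 9.4332, ∠ ≈ 83.91°
|H| = 12.5 · 4.7954 / (58.634 · 9.4332) ≈ 0.10837
Gain = 20 log₁₀(0.10837) ≈ -19.30 dB
∠H = (77.96°) − (89.02° + 83.91°) = -94.97°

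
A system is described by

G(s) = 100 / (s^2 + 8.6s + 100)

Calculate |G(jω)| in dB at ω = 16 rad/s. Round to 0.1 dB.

-6.4 dB

At s = jω = j16:
quadratic: (j16)² + 8.6·j16 + 100 = -156 + j137.6 → |·| ≈ 208.01, ∠ ≈ 138.59°
|G| = 100 / 208.01 ≈ 0.48075
Gain = 20 log₁₀(0.48075) ≈ -6.36 dB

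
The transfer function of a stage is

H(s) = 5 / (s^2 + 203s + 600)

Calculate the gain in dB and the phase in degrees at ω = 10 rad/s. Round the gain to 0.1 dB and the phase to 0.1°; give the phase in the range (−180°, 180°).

-52.4 dB, -76.2°

Substitute s = j10:
Numerator: 5 = 5 + j0
Denominator: (j10)^2 + 203(j10) + 600 = 500 + j2030
|N| = √(5² + 0²) ≈ 5, ∠N ≈ 0.00°
|D| = √(500² + 2030²) ≈ 2090.7, ∠D ≈ 76.16°
|H| = 5 / 2090.7 ≈ 0.0023915
Gain = 20 log₁₀(0.0023915) ≈ -52.43 dB
∠H = 0.00° − 76.16° = -76.16°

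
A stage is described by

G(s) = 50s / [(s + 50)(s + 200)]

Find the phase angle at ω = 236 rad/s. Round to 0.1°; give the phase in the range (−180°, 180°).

-37.8°

At s = jω = j236:
zero at origin: s = j236 → |·| = 236, ∠ = 90.00°
pole (s+50): 50 + j236 → |·| = √(50²+236²) = √58196 ≈ 241.24, ∠ = arctan(236/50) ≈ 78.04°
pole (s+200): 200 + j236 → |·| = √(200²+236²) = √95696 ≈ 309.35, ∠ = arctan(236/200) ≈ 49.72°
∠G = 90.00° − 127.76° = -37.76°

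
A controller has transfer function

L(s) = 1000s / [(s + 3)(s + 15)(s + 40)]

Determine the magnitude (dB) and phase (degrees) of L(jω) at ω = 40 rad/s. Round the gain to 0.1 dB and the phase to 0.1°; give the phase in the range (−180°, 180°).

-7.7 dB, -110.2°

At s = jω = j40:
zero at origin: s = j40 → |·| = 40, ∠ = 90.00°
pole (s+3): 3 + j40 → |·| = √(3²+40²) = √1609 ≈ 40.112, ∠ = arctan(40/3) ≈ 85.71°
pole (s+15): 15 + j40 → |·| = √(15²+40²) = √1825 ≈ 42.72, ∠ = arctan(40/15) ≈ 69.44°
pole (s+40): 40 + j40 → |·| = √(40²+40²) = √3200 ≈ 56.569, ∠ = arctan(40/40) ≈ 45.00°
|L| = 1000 · 40 / 96936 ≈ 0.41264
Gain = 20 log₁₀(0.41264) ≈ -7.69 dB
∠L = 90.00° − 200.15° = -110.15°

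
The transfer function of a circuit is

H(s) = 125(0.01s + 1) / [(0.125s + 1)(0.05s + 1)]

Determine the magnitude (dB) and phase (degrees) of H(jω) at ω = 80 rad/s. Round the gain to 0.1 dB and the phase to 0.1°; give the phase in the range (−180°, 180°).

11.7 dB, -121.6°

At ω = 80 rad/s:
zero (1 + j80·0.01) = 1 + j0.8 → |·| ≈ 1.2806, ∠ ≈ 38.66°
pole (1 + j80·0.125) = 1 + j10 → |·| ≈ 10.05, ∠ ≈ 84.29°
pole (1 + j80·0.05) = 1 + j4 → |·| ≈ 4.1231, ∠ ≈ 75.96°
|H| = 125 · 1.2806 / (10.05 · 4.1231) ≈ 3.8631
Gain = 20 log₁₀(3.8631) ≈ 11.74 dB
∠H = (38.66°) − (84.29° + 75.96°) = -121.59°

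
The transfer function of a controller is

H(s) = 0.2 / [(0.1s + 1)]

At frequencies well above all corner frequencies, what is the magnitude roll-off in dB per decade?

Each pole contributes −20 dB/decade at high frequency; each zero contributes +20 dB/decade.
Net: 0 zero(s) − 1 pole(s) → -20 dB/decade.

-20 dB/decade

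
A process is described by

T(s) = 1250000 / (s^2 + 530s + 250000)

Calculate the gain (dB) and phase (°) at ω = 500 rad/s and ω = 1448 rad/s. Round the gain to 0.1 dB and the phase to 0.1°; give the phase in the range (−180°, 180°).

ω = 500: 13.5 dB, -90.0°; ω = 1448: -4.1 dB, -157.4°

At s = jω = j500:
quadratic: (j500)² + 530·j500 + 250000 = 0 + j265000 → |·| ≈ 2.65e+05, ∠ ≈ 90.00°
|T| = 1250000 / 2.65e+05 ≈ 4.717
Gain = 20 log₁₀(4.717) ≈ 13.47 dB
∠T = 0.00° − 90.00° = -90.00°

At s = jω = j1448:
quadratic: (j1448)² + 530·j1448 + 250000 = -1846704 + j767440 → |·| ≈ 1.9998e+06, ∠ ≈ 157.43°
|T| = 1250000 / 1.9998e+06 ≈ 0.62506
Gain = 20 log₁₀(0.62506) ≈ -4.08 dB
∠T = 0.00° − 157.43° = -157.43°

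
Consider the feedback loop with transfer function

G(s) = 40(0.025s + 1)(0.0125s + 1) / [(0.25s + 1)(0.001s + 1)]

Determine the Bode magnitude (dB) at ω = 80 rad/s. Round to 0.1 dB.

At ω = 80 rad/s:
zero (1 + j80·0.025) = 1 + j2 → |·| ≈ 2.2361, ∠ ≈ 63.43°
zero (1 + j80·0.0125) = 1 + j1 → |·| ≈ 1.4142, ∠ ≈ 45.00°
pole (1 + j80·0.25) = 1 + j20 → |·| ≈ 20.025, ∠ ≈ 87.14°
pole (1 + j80·0.001) = 1 + j0.08 → |·| ≈ 1.0032, ∠ ≈ 4.57°
|G| = 40 · 2.2361 · 1.4142 / (20.025 · 1.0032) ≈ 6.2965
Gain = 20 log₁₀(6.2965) ≈ 15.98 dB

16.0 dB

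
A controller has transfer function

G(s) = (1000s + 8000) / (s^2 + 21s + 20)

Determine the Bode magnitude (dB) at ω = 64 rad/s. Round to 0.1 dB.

23.5 dB

Substitute s = j64:
Numerator: 1000(j64) + 8000 = 8000 + j64000
Denominator: (j64)^2 + 21(j64) + 20 = -4076 + j1344
|N| = √(8000² + 64000²) ≈ 64498, ∠N ≈ 82.87°
|D| = √(4076² + 1344²) ≈ 4291.9, ∠D ≈ 161.75°
|G| = 64498 / 4291.9 ≈ 15.028
Gain = 20 log₁₀(15.028) ≈ 23.54 dB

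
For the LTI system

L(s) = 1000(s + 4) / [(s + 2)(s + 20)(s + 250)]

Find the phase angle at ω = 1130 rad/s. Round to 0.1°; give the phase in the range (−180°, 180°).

At s = jω = j1130:
zero (s+4): 4 + j1130 → |·| = √(4²+1130²) = √1276916 ≈ 1130, ∠ = arctan(1130/4) ≈ 89.80°
pole (s+2): 2 + j1130 → |·| = √(2²+1130²) = √1276904 ≈ 1130, ∠ = arctan(1130/2) ≈ 89.90°
pole (s+20): 20 + j1130 → |·| = √(20²+1130²) = √1277300 ≈ 1130.2, ∠ = arctan(1130/20) ≈ 88.99°
pole (s+250): 250 + j1130 → |·| = √(250²+1130²) = √1339400 ≈ 1157.3, ∠ = arctan(1130/250) ≈ 77.52°
∠L = 89.80° − 256.41° = -166.61°

-166.6°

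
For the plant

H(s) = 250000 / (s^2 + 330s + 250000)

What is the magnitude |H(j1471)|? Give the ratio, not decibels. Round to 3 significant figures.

At s = jω = j1471:
quadratic: (j1471)² + 330·j1471 + 250000 = -1913841 + j485430 → |·| ≈ 1.9744e+06, ∠ ≈ 165.77°
|H| = 250000 / 1.9744e+06 ≈ 0.12662

0.127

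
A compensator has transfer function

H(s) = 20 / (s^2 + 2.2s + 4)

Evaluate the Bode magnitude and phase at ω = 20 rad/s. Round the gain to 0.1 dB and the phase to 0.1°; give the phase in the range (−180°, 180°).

-26.0 dB, -173.7°

At s = jω = j20:
quadratic: (j20)² + 2.2·j20 + 4 = -396 + j44 → |·| ≈ 398.44, ∠ ≈ 173.66°
|H| = 20 / 398.44 ≈ 0.050196
Gain = 20 log₁₀(0.050196) ≈ -25.99 dB
∠H = 0.00° − 173.66° = -173.66°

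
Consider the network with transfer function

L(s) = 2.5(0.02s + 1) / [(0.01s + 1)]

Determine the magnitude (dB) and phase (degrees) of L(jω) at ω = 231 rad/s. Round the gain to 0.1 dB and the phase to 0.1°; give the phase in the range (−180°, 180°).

At ω = 231 rad/s:
zero (1 + j231·0.02) = 1 + j4.62 → |·| ≈ 4.727, ∠ ≈ 77.79°
pole (1 + j231·0.01) = 1 + j2.31 → |·| ≈ 2.5172, ∠ ≈ 66.59°
|L| = 2.5 · 4.727 / (2.5172) ≈ 4.6947
Gain = 20 log₁₀(4.6947) ≈ 13.43 dB
∠L = (77.79°) − (66.59°) = 11.20°

13.4 dB, 11.2°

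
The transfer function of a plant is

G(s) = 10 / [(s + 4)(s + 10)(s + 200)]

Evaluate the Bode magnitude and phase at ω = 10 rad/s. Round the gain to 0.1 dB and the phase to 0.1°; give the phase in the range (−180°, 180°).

At s = jω = j10:
pole (s+4): 4 + j10 → |·| = √(4²+10²) = √116 ≈ 10.77, ∠ = arctan(10/4) ≈ 68.20°
pole (s+10): 10 + j10 → |·| = √(10²+10²) = √200 ≈ 14.142, ∠ = arctan(10/10) ≈ 45.00°
pole (s+200): 200 + j10 → |·| = √(200²+10²) = √40100 ≈ 200.25, ∠ = arctan(10/200) ≈ 2.86°
|G| = 10 / 30500 ≈ 0.00032787
Gain = 20 log₁₀(0.00032787) ≈ -69.69 dB
∠G = 0.00° − 116.06° = -116.06°

-69.7 dB, -116.1°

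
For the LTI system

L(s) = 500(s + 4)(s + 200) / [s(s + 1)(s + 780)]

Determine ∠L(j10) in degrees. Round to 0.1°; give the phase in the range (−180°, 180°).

-104.0°

At s = jω = j10:
zero (s+4): 4 + j10 → |·| = √(4²+10²) = √116 ≈ 10.77, ∠ = arctan(10/4) ≈ 68.20°
zero (s+200): 200 + j10 → |·| = √(200²+10²) = √40100 ≈ 200.25, ∠ = arctan(10/200) ≈ 2.86°
pole (s+1): 1 + j10 → |·| = √(1²+10²) = √101 ≈ 10.05, ∠ = arctan(10/1) ≈ 84.29°
pole (s+780): 780 + j10 → |·| = √(780²+10²) = √608500 ≈ 780.06, ∠ = arctan(10/780) ≈ 0.73°
pole at origin: |s| = 10, ∠ = 90.00° (in denominator)
∠L = 71.06° − 175.02° = -103.96°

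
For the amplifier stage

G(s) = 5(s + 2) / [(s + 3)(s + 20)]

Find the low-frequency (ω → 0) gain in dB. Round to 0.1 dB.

G(0) = 5·2 / (3·20) ≈ 0.16667
20 log₁₀(0.16667) ≈ -15.56 dB

-15.6 dB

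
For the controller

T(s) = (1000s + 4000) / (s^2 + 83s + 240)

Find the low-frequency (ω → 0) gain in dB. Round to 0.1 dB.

T(0) = 4000 / 240 ≈ 16.667
20 log₁₀(16.667) ≈ 24.44 dB

24.4 dB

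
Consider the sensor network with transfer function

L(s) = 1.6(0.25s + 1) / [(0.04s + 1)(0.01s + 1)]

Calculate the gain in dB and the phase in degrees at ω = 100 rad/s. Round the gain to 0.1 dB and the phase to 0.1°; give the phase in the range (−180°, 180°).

At ω = 100 rad/s:
zero (1 + j100·0.25) = 1 + j25 → |·| ≈ 25.02, ∠ ≈ 87.71°
pole (1 + j100·0.04) = 1 + j4 → |·| ≈ 4.1231, ∠ ≈ 75.96°
pole (1 + j100·0.01) = 1 + j1 → |·| ≈ 1.4142, ∠ ≈ 45.00°
|L| = 1.6 · 25.02 / (4.1231 · 1.4142) ≈ 6.8655
Gain = 20 log₁₀(6.8655) ≈ 16.73 dB
∠L = (87.71°) − (75.96° + 45.00°) = -33.25°

16.7 dB, -33.3°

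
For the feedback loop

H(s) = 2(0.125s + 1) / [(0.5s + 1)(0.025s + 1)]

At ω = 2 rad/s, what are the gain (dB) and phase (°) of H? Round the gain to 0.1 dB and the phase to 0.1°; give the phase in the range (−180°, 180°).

At ω = 2 rad/s:
zero (1 + j2·0.125) = 1 + j0.25 → |·| ≈ 1.0308, ∠ ≈ 14.04°
pole (1 + j2·0.5) = 1 + j1 → |·| ≈ 1.4142, ∠ ≈ 45.00°
pole (1 + j2·0.025) = 1 + j0.05 → |·| ≈ 1.0012, ∠ ≈ 2.86°
|H| = 2 · 1.0308 / (1.4142 · 1.0012) ≈ 1.456
Gain = 20 log₁₀(1.456) ≈ 3.26 dB
∠H = (14.04°) − (45.00° + 2.86°) = -33.82°

3.3 dB, -33.8°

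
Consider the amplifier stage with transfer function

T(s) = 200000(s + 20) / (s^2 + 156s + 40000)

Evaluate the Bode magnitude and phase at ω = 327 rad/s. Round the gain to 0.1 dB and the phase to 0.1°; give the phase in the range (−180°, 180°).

At s = jω = j327:
zero (s+20): 20 + j327 → |·| = √(20²+327²) = √107329 ≈ 327.61, ∠ = arctan(327/20) ≈ 86.50°
quadratic: (j327)² + 156·j327 + 40000 = -66929 + j51012 → |·| ≈ 84153, ∠ ≈ 142.69°
|T| = 200000 · 327.61 / 84153 ≈ 778.61
Gain = 20 log₁₀(778.61) ≈ 57.83 dB
∠T = 86.50° − 142.69° = -56.19°

57.8 dB, -56.2°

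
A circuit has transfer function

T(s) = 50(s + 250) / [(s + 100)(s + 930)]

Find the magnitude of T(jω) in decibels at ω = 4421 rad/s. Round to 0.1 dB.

At s = jω = j4421:
zero (s+250): 250 + j4421 → |·| = √(250²+4421²) = √19607741 ≈ 4428.1, ∠ = arctan(4421/250) ≈ 86.76°
pole (s+100): 100 + j4421 → |·| = √(100²+4421²) = √19555241 ≈ 4422.1, ∠ = arctan(4421/100) ≈ 88.70°
pole (s+930): 930 + j4421 → |·| = √(930²+4421²) = √20410141 ≈ 4517.8, ∠ = arctan(4421/930) ≈ 78.12°
|T| = 50 · 4428.1 / 1.9978e+07 ≈ 0.011082
Gain = 20 log₁₀(0.011082) ≈ -39.11 dB

-39.1 dB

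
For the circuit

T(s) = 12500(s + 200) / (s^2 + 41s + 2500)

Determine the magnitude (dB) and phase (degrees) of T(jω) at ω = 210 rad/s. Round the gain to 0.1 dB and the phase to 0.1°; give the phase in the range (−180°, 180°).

At s = jω = j210:
zero (s+200): 200 + j210 → |·| = √(200²+210²) = √84100 ≈ 290, ∠ = arctan(210/200) ≈ 46.40°
quadratic: (j210)² + 41·j210 + 2500 = -41600 + j8610 → |·| ≈ 42482, ∠ ≈ 168.31°
|T| = 12500 · 290 / 42482 ≈ 85.33
Gain = 20 log₁₀(85.33) ≈ 38.62 dB
∠T = 46.40° − 168.31° = -121.91°

38.6 dB, -121.9°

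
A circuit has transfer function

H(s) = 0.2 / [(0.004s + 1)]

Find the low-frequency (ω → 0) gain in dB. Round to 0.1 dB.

H(0) = 0.2 · 1 / 1 = 0.2
20 log₁₀(0.2) ≈ -13.98 dB

-14.0 dB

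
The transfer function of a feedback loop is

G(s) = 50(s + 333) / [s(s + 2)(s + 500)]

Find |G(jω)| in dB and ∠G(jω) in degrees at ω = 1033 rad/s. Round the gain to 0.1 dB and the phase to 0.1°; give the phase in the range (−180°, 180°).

At s = jω = j1033:
zero (s+333): 333 + j1033 → |·| = √(333²+1033²) = √1177978 ≈ 1085.3, ∠ = arctan(1033/333) ≈ 72.13°
pole (s+2): 2 + j1033 → |·| = √(2²+1033²) = √1067093 ≈ 1033, ∠ = arctan(1033/2) ≈ 89.89°
pole (s+500): 500 + j1033 → |·| = √(500²+1033²) = √1317089 ≈ 1147.6, ∠ = arctan(1033/500) ≈ 64.17°
pole at origin: |s| = 1033, ∠ = 90.00° (in denominator)
|G| = 50 · 1085.3 / 1.2246e+09 ≈ 4.4312e-05
Gain = 20 log₁₀(4.4312e-05) ≈ -87.07 dB
∠G = 72.13° − 244.06° = -171.93°

-87.1 dB, -171.9°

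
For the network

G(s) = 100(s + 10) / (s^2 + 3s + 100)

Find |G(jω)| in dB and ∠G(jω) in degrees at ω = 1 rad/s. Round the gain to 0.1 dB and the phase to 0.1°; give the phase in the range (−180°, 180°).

At s = jω = j1:
zero (s+10): 10 + j1 → |·| = √(10²+1²) = √101 ≈ 10.05, ∠ = arctan(1/10) ≈ 5.71°
quadratic: (j1)² + 3·j1 + 100 = 99 + j3 → |·| ≈ 99.045, ∠ ≈ 1.74°
|G| = 100 · 10.05 / 99.045 ≈ 10.147
Gain = 20 log₁₀(10.147) ≈ 20.13 dB
∠G = 5.71° − 1.74° = 3.97°

20.1 dB, 4.0°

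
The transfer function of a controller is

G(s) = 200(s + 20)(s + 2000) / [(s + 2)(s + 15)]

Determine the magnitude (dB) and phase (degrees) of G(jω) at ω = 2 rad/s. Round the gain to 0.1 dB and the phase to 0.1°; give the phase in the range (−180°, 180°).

At s = jω = j2:
zero (s+20): 20 + j2 → |·| = √(20²+2²) = √404 ≈ 20.1, ∠ = arctan(2/20) ≈ 5.71°
zero (s+2000): 2000 + j2 → |·| = √(2000²+2²) = √4000004 ≈ 2000, ∠ = arctan(2/2000) ≈ 0.06°
pole (s+2): 2 + j2 → |·| = √(2²+2²) = √8 ≈ 2.8284, ∠ = arctan(2/2) ≈ 45.00°
pole (s+15): 15 + j2 → |·| = √(15²+2²) = √229 ≈ 15.133, ∠ = arctan(2/15) ≈ 7.59°
|G| = 200 · 40200 / 42.802 ≈ 1.8784e+05
Gain = 20 log₁₀(1.8784e+05) ≈ 105.48 dB
∠G = 5.77° − 52.59° = -46.82°

105.5 dB, -46.8°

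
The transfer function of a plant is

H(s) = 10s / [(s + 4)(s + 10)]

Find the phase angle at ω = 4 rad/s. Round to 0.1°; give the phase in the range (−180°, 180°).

23.2°

At s = jω = j4:
zero at origin: s = j4 → |·| = 4, ∠ = 90.00°
pole (s+4): 4 + j4 → |·| = √(4²+4²) = √32 ≈ 5.6569, ∠ = arctan(4/4) ≈ 45.00°
pole (s+10): 10 + j4 → |·| = √(10²+4²) = √116 ≈ 10.77, ∠ = arctan(4/10) ≈ 21.80°
∠H = 90.00° − 66.80° = 23.20°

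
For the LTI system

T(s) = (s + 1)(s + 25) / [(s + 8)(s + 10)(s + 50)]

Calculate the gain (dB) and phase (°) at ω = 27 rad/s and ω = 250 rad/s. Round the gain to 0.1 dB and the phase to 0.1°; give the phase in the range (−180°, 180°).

At s = jω = j27:
zero (s+1): 1 + j27 → |·| = √(1²+27²) = √730 ≈ 27.019, ∠ = arctan(27/1) ≈ 87.88°
zero (s+25): 25 + j27 → |·| = √(25²+27²) = √1354 ≈ 36.797, ∠ = arctan(27/25) ≈ 47.20°
pole (s+8): 8 + j27 → |·| = √(8²+27²) = √793 ≈ 28.16, ∠ = arctan(27/8) ≈ 73.50°
pole (s+10): 10 + j27 → |·| = √(10²+27²) = √829 ≈ 28.792, ∠ = arctan(27/10) ≈ 69.68°
pole (s+50): 50 + j27 → |·| = √(50²+27²) = √3229 ≈ 56.824, ∠ = arctan(27/50) ≈ 28.37°
|T| = 1 · 994.22 / 46072 ≈ 0.02158
Gain = 20 log₁₀(0.02158) ≈ -33.32 dB
∠T = 135.08° − 171.55° = -36.47°

At s = jω = j250:
zero (s+1): 1 + j250 → |·| = √(1²+250²) = √62501 ≈ 250, ∠ = arctan(250/1) ≈ 89.77°
zero (s+25): 25 + j250 → |·| = √(25²+250²) = √63125 ≈ 251.25, ∠ = arctan(250/25) ≈ 84.29°
pole (s+8): 8 + j250 → |·| = √(8²+250²) = √62564 ≈ 250.13, ∠ = arctan(250/8) ≈ 88.17°
pole (s+10): 10 + j250 → |·| = √(10²+250²) = √62600 ≈ 250.2, ∠ = arctan(250/10) ≈ 87.71°
pole (s+50): 50 + j250 → |·| = √(50²+250²) = √65000 ≈ 254.95, ∠ = arctan(250/50) ≈ 78.69°
|T| = 1 · 62812 / 1.5955e+07 ≈ 0.0039368
Gain = 20 log₁₀(0.0039368) ≈ -48.10 dB
∠T = 174.06° − 254.57° = -80.51°

ω = 27: -33.3 dB, -36.5°; ω = 250: -48.1 dB, -80.5°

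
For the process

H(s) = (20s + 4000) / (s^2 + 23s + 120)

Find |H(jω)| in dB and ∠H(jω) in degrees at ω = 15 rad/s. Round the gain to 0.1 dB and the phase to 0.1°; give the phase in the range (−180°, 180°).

Substitute s = j15:
Numerator: 20(j15) + 4000 = 4000 + j300
Denominator: (j15)^2 + 23(j15) + 120 = -105 + j345
|N| = √(4000² + 300²) ≈ 4011.2, ∠N ≈ 4.29°
|D| = √(105² + 345²) ≈ 360.62, ∠D ≈ 106.93°
|H| = 4011.2 / 360.62 ≈ 11.123
Gain = 20 log₁₀(11.123) ≈ 20.92 dB
∠H = 4.29° − 106.93° = -102.64°

20.9 dB, -102.6°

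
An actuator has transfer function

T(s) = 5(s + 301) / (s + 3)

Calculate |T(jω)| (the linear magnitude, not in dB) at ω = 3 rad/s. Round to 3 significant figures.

At s = jω = j3:
zero (s+301): 301 + j3 → |·| = √(301²+3²) = √90610 ≈ 301.01, ∠ = arctan(3/301) ≈ 0.57°
pole (s+3): 3 + j3 → |·| = √(3²+3²) = √18 ≈ 4.2426, ∠ = arctan(3/3) ≈ 45.00°
|T| = 5 · 301.01 / 4.2426 ≈ 354.75

355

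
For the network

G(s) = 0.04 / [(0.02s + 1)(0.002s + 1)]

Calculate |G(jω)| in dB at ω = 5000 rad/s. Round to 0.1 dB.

-88.0 dB

At ω = 5000 rad/s:
pole (1 + j5000·0.02) = 1 + j100 → |·| ≈ 100, ∠ ≈ 89.43°
pole (1 + j5000·0.002) = 1 + j10 → |·| ≈ 10.05, ∠ ≈ 84.29°
|G| = 0.04 · 1 / (100 · 10.05) ≈ 3.9801e-05
Gain = 20 log₁₀(3.9801e-05) ≈ -88.00 dB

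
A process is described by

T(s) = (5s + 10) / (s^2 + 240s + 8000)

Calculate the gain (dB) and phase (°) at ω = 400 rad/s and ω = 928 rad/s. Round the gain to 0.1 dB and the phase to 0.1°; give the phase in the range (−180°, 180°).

ω = 400: -39.1 dB, -58.0°; ω = 928: -45.6 dB, -75.5°

Substitute s = j400:
Numerator: 5(j400) + 10 = 10 + j2000
Denominator: (j400)^2 + 240(j400) + 8000 = -152000 + j96000
|N| = √(10² + 2000²) ≈ 2000, ∠N ≈ 89.71°
|D| = √(152000² + 96000²) ≈ 1.7978e+05, ∠D ≈ 147.72°
|T| = 2000 / 1.7978e+05 ≈ 0.011125
Gain = 20 log₁₀(0.011125) ≈ -39.07 dB
∠T = 89.71° − 147.72° = -58.01°

Substitute s = j928:
Numerator: 5(j928) + 10 = 10 + j4640
Denominator: (j928)^2 + 240(j928) + 8000 = -853184 + j222720
|N| = √(10² + 4640²) ≈ 4640, ∠N ≈ 89.88°
|D| = √(853184² + 222720²) ≈ 8.8177e+05, ∠D ≈ 165.37°
|T| = 4640 / 8.8177e+05 ≈ 0.0052621
Gain = 20 log₁₀(0.0052621) ≈ -45.58 dB
∠T = 89.88° − 165.37° = -75.49°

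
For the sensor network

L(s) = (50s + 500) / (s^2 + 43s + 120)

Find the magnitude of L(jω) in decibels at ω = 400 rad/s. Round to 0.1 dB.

-18.1 dB

Substitute s = j400:
Numerator: 50(j400) + 500 = 500 + j20000
Denominator: (j400)^2 + 43(j400) + 120 = -159880 + j17200
|N| = √(500² + 20000²) ≈ 20006, ∠N ≈ 88.57°
|D| = √(159880² + 17200²) ≈ 1.608e+05, ∠D ≈ 173.86°
|L| = 20006 / 1.608e+05 ≈ 0.12442
Gain = 20 log₁₀(0.12442) ≈ -18.10 dB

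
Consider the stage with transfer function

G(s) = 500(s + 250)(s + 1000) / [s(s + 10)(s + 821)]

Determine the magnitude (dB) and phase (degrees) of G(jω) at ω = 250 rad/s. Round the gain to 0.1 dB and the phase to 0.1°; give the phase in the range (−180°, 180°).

10.6 dB, -135.6°

At s = jω = j250:
zero (s+250): 250 + j250 → |·| = √(250²+250²) = √125000 ≈ 353.55, ∠ = arctan(250/250) ≈ 45.00°
zero (s+1000): 1000 + j250 → |·| = √(1000²+250²) = √1062500 ≈ 1030.8, ∠ = arctan(250/1000) ≈ 14.04°
pole (s+10): 10 + j250 → |·| = √(10²+250²) = √62600 ≈ 250.2, ∠ = arctan(250/10) ≈ 87.71°
pole (s+821): 821 + j250 → |·| = √(821²+250²) = √736541 ≈ 858.22, ∠ = arctan(250/821) ≈ 16.94°
pole at origin: |s| = 250, ∠ = 90.00° (in denominator)
|G| = 500 · 3.6444e+05 / 5.3682e+07 ≈ 3.3944
Gain = 20 log₁₀(3.3944) ≈ 10.62 dB
∠G = 59.04° − 194.65° = -135.61°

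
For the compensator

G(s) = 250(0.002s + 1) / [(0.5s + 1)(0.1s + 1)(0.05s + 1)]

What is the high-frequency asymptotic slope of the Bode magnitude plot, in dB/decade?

-40 dB/decade

Each pole contributes −20 dB/decade at high frequency; each zero contributes +20 dB/decade.
Net: 1 zero(s) − 3 pole(s) → -40 dB/decade.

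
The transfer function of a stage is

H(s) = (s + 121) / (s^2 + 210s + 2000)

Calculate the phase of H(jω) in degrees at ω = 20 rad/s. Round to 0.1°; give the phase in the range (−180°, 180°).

Substitute s = j20:
Numerator: (j20) + 121 = 121 + j20
Denominator: (j20)^2 + 210(j20) + 2000 = 1600 + j4200
|N| = √(121² + 20²) ≈ 122.64, ∠N ≈ 9.39°
|D| = √(1600² + 4200²) ≈ 4494.4, ∠D ≈ 69.15°
∠H = 9.39° − 69.15° = -59.76°

-59.8°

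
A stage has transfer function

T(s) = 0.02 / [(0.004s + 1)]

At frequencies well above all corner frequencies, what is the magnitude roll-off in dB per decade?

Each pole contributes −20 dB/decade at high frequency; each zero contributes +20 dB/decade.
Net: 0 zero(s) − 1 pole(s) → -20 dB/decade.

-20 dB/decade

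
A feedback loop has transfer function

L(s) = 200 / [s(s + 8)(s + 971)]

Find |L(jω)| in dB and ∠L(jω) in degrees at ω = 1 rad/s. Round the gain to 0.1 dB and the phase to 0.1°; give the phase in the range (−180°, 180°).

At s = jω = j1:
pole (s+8): 8 + j1 → |·| = √(8²+1²) = √65 ≈ 8.0623, ∠ = arctan(1/8) ≈ 7.13°
pole (s+971): 971 + j1 → |·| = √(971²+1²) = √942842 ≈ 971, ∠ = arctan(1/971) ≈ 0.06°
pole at origin: |s| = 1, ∠ = 90.00° (in denominator)
|L| = 200 / 7828.5 ≈ 0.025548
Gain = 20 log₁₀(0.025548) ≈ -31.85 dB
∠L = 0.00° − 97.19° = -97.19°

-31.9 dB, -97.2°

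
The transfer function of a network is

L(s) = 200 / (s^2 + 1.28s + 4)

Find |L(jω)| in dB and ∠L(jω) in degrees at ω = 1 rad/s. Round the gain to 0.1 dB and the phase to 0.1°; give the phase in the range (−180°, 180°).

At s = jω = j1:
quadratic: (j1)² + 1.28·j1 + 4 = 3 + j1.28 → |·| ≈ 3.2617, ∠ ≈ 23.11°
|L| = 200 / 3.2617 ≈ 61.318
Gain = 20 log₁₀(61.318) ≈ 35.75 dB
∠L = 0.00° − 23.11° = -23.11°

35.8 dB, -23.1°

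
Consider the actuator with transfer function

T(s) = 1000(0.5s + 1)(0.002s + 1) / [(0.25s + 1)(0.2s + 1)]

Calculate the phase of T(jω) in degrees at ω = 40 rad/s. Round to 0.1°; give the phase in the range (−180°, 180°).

At ω = 40 rad/s:
zero (1 + j40·0.5) = 1 + j20 → |·| ≈ 20.025, ∠ ≈ 87.14°
zero (1 + j40·0.002) = 1 + j0.08 → |·| ≈ 1.0032, ∠ ≈ 4.57°
pole (1 + j40·0.25) = 1 + j10 → |·| ≈ 10.05, ∠ ≈ 84.29°
pole (1 + j40·0.2) = 1 + j8 → |·| ≈ 8.0623, ∠ ≈ 82.87°
∠T = (87.14° + 4.57°) − (84.29° + 82.87°) = -75.45°

-75.5°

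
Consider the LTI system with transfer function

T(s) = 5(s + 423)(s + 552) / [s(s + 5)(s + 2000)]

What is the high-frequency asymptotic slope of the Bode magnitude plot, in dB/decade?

Each pole contributes −20 dB/decade at high frequency; each zero contributes +20 dB/decade.
Net: 2 zero(s) − 3 pole(s) → -20 dB/decade.

-20 dB/decade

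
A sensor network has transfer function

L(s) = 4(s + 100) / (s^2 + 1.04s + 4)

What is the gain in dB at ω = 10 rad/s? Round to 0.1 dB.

At s = jω = j10:
zero (s+100): 100 + j10 → |·| = √(100²+10²) = √10100 ≈ 100.5, ∠ = arctan(10/100) ≈ 5.71°
quadratic: (j10)² + 1.04·j10 + 4 = -96 + j10.4 → |·| ≈ 96.562, ∠ ≈ 173.82°
|L| = 4 · 100.5 / 96.562 ≈ 4.1631
Gain = 20 log₁₀(4.1631) ≈ 12.39 dB

12.4 dB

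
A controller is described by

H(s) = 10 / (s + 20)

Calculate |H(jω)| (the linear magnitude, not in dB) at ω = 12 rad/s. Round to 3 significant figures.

0.429

Substitute s = j12:
Numerator: 10 = 10 + j0
Denominator: (j12) + 20 = 20 + j12
|N| = √(10² + 0²) ≈ 10, ∠N ≈ 0.00°
|D| = √(20² + 12²) ≈ 23.324, ∠D ≈ 30.96°
|H| = 10 / 23.324 ≈ 0.42874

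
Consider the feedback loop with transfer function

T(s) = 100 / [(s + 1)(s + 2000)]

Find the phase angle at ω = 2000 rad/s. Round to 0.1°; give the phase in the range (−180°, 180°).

-135.0°

At s = jω = j2000:
pole (s+1): 1 + j2000 → |·| = √(1²+2000²) = √4000001 ≈ 2000, ∠ = arctan(2000/1) ≈ 89.97°
pole (s+2000): 2000 + j2000 → |·| = √(2000²+2000²) = √8000000 ≈ 2828.4, ∠ = arctan(2000/2000) ≈ 45.00°
∠T = 0.00° − 134.97° = -134.97°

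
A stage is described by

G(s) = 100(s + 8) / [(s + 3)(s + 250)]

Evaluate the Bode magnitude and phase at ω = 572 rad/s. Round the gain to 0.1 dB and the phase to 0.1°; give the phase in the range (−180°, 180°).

At s = jω = j572:
zero (s+8): 8 + j572 → |·| = √(8²+572²) = √327248 ≈ 572.06, ∠ = arctan(572/8) ≈ 89.20°
pole (s+3): 3 + j572 → |·| = √(3²+572²) = √327193 ≈ 572.01, ∠ = arctan(572/3) ≈ 89.70°
pole (s+250): 250 + j572 → |·| = √(250²+572²) = √389684 ≈ 624.25, ∠ = arctan(572/250) ≈ 66.39°
|G| = 100 · 572.06 / 3.5708e+05 ≈ 0.1602
Gain = 20 log₁₀(0.1602) ≈ -15.91 dB
∠G = 89.20° − 156.09° = -66.89°

-15.9 dB, -66.9°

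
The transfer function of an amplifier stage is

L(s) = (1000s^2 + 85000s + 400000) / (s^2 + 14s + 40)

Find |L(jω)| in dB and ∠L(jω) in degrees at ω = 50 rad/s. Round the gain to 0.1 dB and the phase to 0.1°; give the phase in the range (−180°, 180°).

Substitute s = j50:
Numerator: 1000(j50)^2 + 85000(j50) + 400000 = -2100000 + j4250000
Denominator: (j50)^2 + 14(j50) + 40 = -2460 + j700
|N| = √(2100000² + 4250000²) ≈ 4.7405e+06, ∠N ≈ 116.29°
|D| = √(2460² + 700²) ≈ 2557.7, ∠D ≈ 164.12°
|L| = 4.7405e+06 / 2557.7 ≈ 1853.4
Gain = 20 log₁₀(1853.4) ≈ 65.36 dB
∠L = 116.29° − 164.12° = -47.83°

65.4 dB, -47.8°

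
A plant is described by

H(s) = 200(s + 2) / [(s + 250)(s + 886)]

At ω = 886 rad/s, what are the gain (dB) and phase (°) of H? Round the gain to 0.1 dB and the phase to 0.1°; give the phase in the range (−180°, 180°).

At s = jω = j886:
zero (s+2): 2 + j886 → |·| = √(2²+886²) = √785000 ≈ 886, ∠ = arctan(886/2) ≈ 89.87°
pole (s+250): 250 + j886 → |·| = √(250²+886²) = √847496 ≈ 920.6, ∠ = arctan(886/250) ≈ 74.24°
pole (s+886): 886 + j886 → |·| = √(886²+886²) = √1569992 ≈ 1253, ∠ = arctan(886/886) ≈ 45.00°
|H| = 200 · 886 / 1.1535e+06 ≈ 0.15362
Gain = 20 log₁₀(0.15362) ≈ -16.27 dB
∠H = 89.87° − 119.24° = -29.37°

-16.3 dB, -29.4°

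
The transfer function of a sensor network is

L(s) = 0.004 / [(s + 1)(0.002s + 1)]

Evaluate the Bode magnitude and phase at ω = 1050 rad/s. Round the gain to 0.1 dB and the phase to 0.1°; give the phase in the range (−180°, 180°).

-115.7 dB, -154.5°

At ω = 1050 rad/s:
pole (1 + j1050·1) = 1 + j1050 → |·| ≈ 1050, ∠ ≈ 89.95°
pole (1 + j1050·0.002) = 1 + j2.1 → |·| ≈ 2.3259, ∠ ≈ 64.54°
|L| = 0.004 · 1 / (1050 · 2.3259) ≈ 1.6379e-06
Gain = 20 log₁₀(1.6379e-06) ≈ -115.71 dB
∠L = (0°) − (89.95° + 64.54°) = -154.49°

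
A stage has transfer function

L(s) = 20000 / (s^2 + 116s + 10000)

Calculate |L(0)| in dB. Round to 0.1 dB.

6.0 dB

L(0) = 20000 / 10000 = 2
20 log₁₀(2) ≈ 6.02 dB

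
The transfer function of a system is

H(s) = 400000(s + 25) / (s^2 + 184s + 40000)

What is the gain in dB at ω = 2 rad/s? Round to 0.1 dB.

48.0 dB

At s = jω = j2:
zero (s+25): 25 + j2 → |·| = √(25²+2²) = √629 ≈ 25.08, ∠ = arctan(2/25) ≈ 4.57°
quadratic: (j2)² + 184·j2 + 40000 = 39996 + j368 → |·| ≈ 39998, ∠ ≈ 0.53°
|H| = 400000 · 25.08 / 39998 ≈ 250.81
Gain = 20 log₁₀(250.81) ≈ 47.99 dB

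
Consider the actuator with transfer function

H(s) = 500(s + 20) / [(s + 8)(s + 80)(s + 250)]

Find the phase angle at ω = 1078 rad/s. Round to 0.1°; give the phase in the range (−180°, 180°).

-163.3°

At s = jω = j1078:
zero (s+20): 20 + j1078 → |·| = √(20²+1078²) = √1162484 ≈ 1078.2, ∠ = arctan(1078/20) ≈ 88.94°
pole (s+8): 8 + j1078 → |·| = √(8²+1078²) = √1162148 ≈ 1078, ∠ = arctan(1078/8) ≈ 89.57°
pole (s+80): 80 + j1078 → |·| = √(80²+1078²) = √1168484 ≈ 1081, ∠ = arctan(1078/80) ≈ 85.76°
pole (s+250): 250 + j1078 → |·| = √(250²+1078²) = √1224584 ≈ 1106.6, ∠ = arctan(1078/250) ≈ 76.94°
∠H = 88.94° − 252.27° = -163.33°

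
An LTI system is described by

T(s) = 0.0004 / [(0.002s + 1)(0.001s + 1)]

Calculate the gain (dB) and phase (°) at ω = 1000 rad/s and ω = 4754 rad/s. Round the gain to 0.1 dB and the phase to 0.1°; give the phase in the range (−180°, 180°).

At ω = 1000 rad/s:
pole (1 + j1000·0.002) = 1 + j2 → |·| ≈ 2.2361, ∠ ≈ 63.43°
pole (1 + j1000·0.001) = 1 + j1 → |·| ≈ 1.4142, ∠ ≈ 45.00°
|T| = 0.0004 · 1 / (2.2361 · 1.4142) ≈ 0.00012649
Gain = 20 log₁₀(0.00012649) ≈ -77.96 dB
∠T = (0°) − (63.43° + 45.00°) = -108.43°

At ω = 4754 rad/s:
pole (1 + j4754·0.002) = 1 + j9.508 → |·| ≈ 9.5604, ∠ ≈ 84.00°
pole (1 + j4754·0.001) = 1 + j4.754 → |·| ≈ 4.858, ∠ ≈ 78.12°
|T| = 0.0004 · 1 / (9.5604 · 4.858) ≈ 8.6124e-06
Gain = 20 log₁₀(8.6124e-06) ≈ -101.30 dB
∠T = (0°) − (84.00° + 78.12°) = -162.12°

ω = 1000: -78.0 dB, -108.4°; ω = 4754: -101.3 dB, -162.1°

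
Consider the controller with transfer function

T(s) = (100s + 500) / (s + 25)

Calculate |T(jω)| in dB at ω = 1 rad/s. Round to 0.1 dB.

26.2 dB

Substitute s = j1:
Numerator: 100(j1) + 500 = 500 + j100
Denominator: (j1) + 25 = 25 + j1
|N| = √(500² + 100²) ≈ 509.9, ∠N ≈ 11.31°
|D| = √(25² + 1²) ≈ 25.02, ∠D ≈ 2.29°
|T| = 509.9 / 25.02 ≈ 20.38
Gain = 20 log₁₀(20.38) ≈ 26.18 dB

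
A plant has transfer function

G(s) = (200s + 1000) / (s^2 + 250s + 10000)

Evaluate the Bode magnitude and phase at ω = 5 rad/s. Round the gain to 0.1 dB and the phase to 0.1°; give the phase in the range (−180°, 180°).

-17.0 dB, 37.9°

Substitute s = j5:
Numerator: 200(j5) + 1000 = 1000 + j1000
Denominator: (j5)^2 + 250(j5) + 10000 = 9975 + j1250
|N| = √(1000² + 1000²) ≈ 1414.2, ∠N ≈ 45.00°
|D| = √(9975² + 1250²) ≈ 10053, ∠D ≈ 7.14°
|G| = 1414.2 / 10053 ≈ 0.14067
Gain = 20 log₁₀(0.14067) ≈ -17.04 dB
∠G = 45.00° − 7.14° = 37.86°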